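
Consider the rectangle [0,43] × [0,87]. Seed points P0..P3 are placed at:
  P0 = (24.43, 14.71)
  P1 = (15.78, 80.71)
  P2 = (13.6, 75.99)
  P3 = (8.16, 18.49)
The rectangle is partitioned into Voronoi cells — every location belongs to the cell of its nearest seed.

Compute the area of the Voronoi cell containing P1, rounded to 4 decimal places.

1. box [0,43]×[0,87]: [(0, 0) (43, 0) (43, 87) (0, 87)]
2. ⊥bis P1·P0 via (20.105,47.71): [(0, 45.075) (43, 50.7106) (43, 87) (0, 87)]  |A|=1681.6083
3. ⊥bis P1·P2 via (14.69,78.35): [(0, 85.1348) (43, 65.2746) (43, 87) (0, 87)]  |A|=507.1978
4. ⊥bis P1·P3 via (11.97,49.6): [(0, 85.1348) (43, 65.2746) (43, 87) (0, 87)]  |A|=507.1978
5. canonical 4-gon: [(0, 85.1348) (43, 65.2746) (43, 87) (0, 87)]
6. shoelace: 507.1978

Area of P1's cell: 507.1978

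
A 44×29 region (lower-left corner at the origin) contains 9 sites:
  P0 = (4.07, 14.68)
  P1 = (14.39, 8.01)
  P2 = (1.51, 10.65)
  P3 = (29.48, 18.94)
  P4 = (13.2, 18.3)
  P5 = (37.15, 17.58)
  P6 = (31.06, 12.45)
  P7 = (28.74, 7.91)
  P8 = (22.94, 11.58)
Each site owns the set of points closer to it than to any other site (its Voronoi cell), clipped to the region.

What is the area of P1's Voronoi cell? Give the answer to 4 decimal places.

Area of P1's cell: 161.0230

1. box [0,44]×[0,29]: [(0, 0) (44, 0) (44, 29) (0, 29)]
2. ⊥bis P1·P0 via (9.23,11.345): [(1.8975, 0) (44, 0) (44, 29) (20.6407, 29)]  |A|=949.1952
3. ⊥bis P1·P2 via (7.95,9.33): [(7.9604, 9.3806) (6.0376, 0) (44, 0) (44, 29) (20.6407, 29)]  |A|=929.7768
4. ⊥bis P1·P3 via (21.935,13.475): [(15.9485, 21.74) (7.9604, 9.3806) (6.0376, 0) (31.6952, 0)]  |A|=304.4828
5. ⊥bis P1·P4 via (13.795,13.155): [(21.5197, 14.0483) (10.1256, 12.7306) (7.9604, 9.3806) (6.0376, 0) (31.6952, 0)]  |A|=256.9921
6. ⊥bis P1·P5 via (25.77,12.795): [(30.3954, 1.7945) (21.5197, 14.0483) (10.1256, 12.7306) (7.9604, 9.3806) (6.0376, 0) (31.15, 0)]  |A|=256.5029
7. ⊥bis P1·P6 via (22.725,10.23): [(21.8175, 13.6372) (21.5197, 14.0483) (10.1256, 12.7306) (7.9604, 9.3806) (6.0376, 0) (25.4497, 0)]  |A|=214.4065
8. ⊥bis P1·P7 via (21.565,7.96): [(21.6066, 13.9284) (21.5197, 14.0483) (10.1256, 12.7306) (7.9604, 9.3806) (6.0376, 0) (21.5095, 0)]  |A|=186.0569
9. ⊥bis P1·P8 via (18.665,9.795): [(21.53, 2.9335) (17.1023, 13.5375) (10.1256, 12.7306) (7.9604, 9.3806) (6.0376, 0) (21.5095, 0)]  |A|=161.023
10. canonical 6-gon: [(21.53, 2.9335) (17.1023, 13.5375) (10.1256, 12.7306) (7.9604, 9.3806) (6.0376, 0) (21.5095, 0)]
11. shoelace: 161.023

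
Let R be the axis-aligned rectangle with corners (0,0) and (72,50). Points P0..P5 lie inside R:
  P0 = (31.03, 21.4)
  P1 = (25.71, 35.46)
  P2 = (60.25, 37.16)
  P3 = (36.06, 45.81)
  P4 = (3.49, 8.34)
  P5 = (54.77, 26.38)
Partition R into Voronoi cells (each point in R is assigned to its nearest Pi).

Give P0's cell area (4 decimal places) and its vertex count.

Area of P0's cell: 759.5854 (5 vertices)

1. box [0,72]×[0,50]: [(0, 0) (72, 0) (72, 50) (0, 50)]
2. ⊥bis P0·P1 via (28.37,28.43): [(0, 17.6954) (0, 0) (72, 0) (72, 44.9386)]  |A|=2254.8259
3. ⊥bis P0·P2 via (45.64,29.28): [(43.0936, 34.0011) (0, 17.6954) (0, 0) (61.4324, 0)]  |A|=1425.6639
4. ⊥bis P0·P3 via (33.545,33.605): [(44.5279, 31.3418) (39.0492, 32.4708) (0, 17.6954) (0, 0) (61.4324, 0)]  |A|=1419.1887
5. ⊥bis P0·P4 via (17.26,14.87): [(44.5279, 31.3418) (39.0492, 32.4708) (13.4981, 22.8028) (24.3116, 0) (61.4324, 0)]  |A|=1022.5747
6. ⊥bis P0·P5 via (42.9,23.89): [(41.1926, 32.0291) (39.0492, 32.4708) (13.4981, 22.8028) (24.3116, 0) (47.9115, 0)]  |A|=759.5854
7. canonical 5-gon: [(41.1926, 32.0291) (39.0492, 32.4708) (13.4981, 22.8028) (24.3116, 0) (47.9115, 0)]
8. shoelace: 759.5854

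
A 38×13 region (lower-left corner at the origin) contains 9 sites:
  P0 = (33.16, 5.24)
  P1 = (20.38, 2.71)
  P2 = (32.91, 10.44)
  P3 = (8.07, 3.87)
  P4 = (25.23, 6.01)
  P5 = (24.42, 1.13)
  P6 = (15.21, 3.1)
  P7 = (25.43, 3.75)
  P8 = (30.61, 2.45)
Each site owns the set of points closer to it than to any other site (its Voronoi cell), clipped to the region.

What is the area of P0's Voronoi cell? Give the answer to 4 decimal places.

1. box [0,38]×[0,13]: [(0, 0) (38, 0) (38, 13) (0, 13)]
2. ⊥bis P0·P1 via (26.77,3.975): [(27.5569, 0) (38, 0) (38, 13) (24.9834, 13)]  |A|=152.4882
3. ⊥bis P0·P2 via (33.035,7.84): [(26.0711, 7.5052) (27.5569, 0) (38, 0) (38, 8.0787)]  |A|=87.3736
4. ⊥bis P0·P3 via (20.615,4.555): [(26.0711, 7.5052) (27.5569, 0) (38, 0) (38, 8.0787)]  |A|=87.3736
5. ⊥bis P0·P4 via (29.195,5.625): [(29.3931, 7.6649) (28.6488, 0) (38, 0) (38, 8.0787)]  |A|=70.6044
6. ⊥bis P0·P5 via (28.79,3.185): [(29.3931, 7.6649) (28.9293, 2.8888) (30.2878, 0) (38, 0) (38, 8.0787)]  |A|=68.2371
7. ⊥bis P0·P6 via (24.185,4.17): [(29.3931, 7.6649) (28.9293, 2.8888) (30.2878, 0) (38, 0) (38, 8.0787)]  |A|=68.2371
8. ⊥bis P0·P7 via (29.295,4.495): [(29.3931, 7.6649) (29.1555, 5.2185) (30.0737, 0.4552) (30.2878, 0) (38, 0) (38, 8.0787)]  |A|=66.6288
9. ⊥bis P0·P8 via (31.885,3.845): [(29.3931, 7.6649) (29.2555, 6.2483) (36.0919, 0) (38, 0) (38, 8.0787)]  |A|=47.3512
10. canonical 5-gon: [(29.3931, 7.6649) (29.2555, 6.2483) (36.0919, 0) (38, 0) (38, 8.0787)]
11. shoelace: 47.3512

Area of P0's cell: 47.3512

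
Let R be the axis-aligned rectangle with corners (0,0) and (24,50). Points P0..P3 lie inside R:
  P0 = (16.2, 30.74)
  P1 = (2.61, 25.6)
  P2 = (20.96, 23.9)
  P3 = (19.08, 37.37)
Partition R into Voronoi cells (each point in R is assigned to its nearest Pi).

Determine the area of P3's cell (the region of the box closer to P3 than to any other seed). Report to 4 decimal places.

1. box [0,24]×[0,50]: [(0, 0) (24, 0) (24, 50) (0, 50)]
2. ⊥bis P3·P0 via (17.64,34.055): [(0, 41.7176) (24, 31.2923) (24, 50) (0, 50)]  |A|=323.8811
3. ⊥bis P3·P1 via (10.845,31.485): [(0, 46.6606) (5.1226, 39.4924) (24, 31.2923) (24, 50) (0, 50)]  |A|=311.2204
4. ⊥bis P3·P2 via (20.02,30.635): [(0, 46.6606) (5.1226, 39.4924) (24, 31.2923) (24, 50) (0, 50)]  |A|=311.2204
5. canonical 5-gon: [(0, 46.6606) (5.1226, 39.4924) (24, 31.2923) (24, 50) (0, 50)]
6. shoelace: 311.2204

Area of P3's cell: 311.2204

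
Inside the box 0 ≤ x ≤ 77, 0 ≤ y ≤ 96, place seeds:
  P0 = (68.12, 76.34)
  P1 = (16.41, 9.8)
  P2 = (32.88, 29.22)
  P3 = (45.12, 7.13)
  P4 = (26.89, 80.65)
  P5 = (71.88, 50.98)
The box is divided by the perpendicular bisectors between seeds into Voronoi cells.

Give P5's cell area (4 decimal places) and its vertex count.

Area of P5's cell: 1009.6628 (5 vertices)

1. box [0,77]×[0,96]: [(0, 0) (77, 0) (77, 96) (0, 96)]
2. ⊥bis P5·P0 via (70,63.66): [(0, 53.2815) (0, 0) (77, 0) (77, 64.6979)]  |A|=4542.2033
3. ⊥bis P5·P1 via (44.145,30.39): [(24.4586, 56.9078) (66.706, 0) (77, 0) (77, 64.6979)]  |A|=1992.5609
4. ⊥bis P5·P2 via (52.38,40.1): [(41.5853, 59.4471) (74.7537, 0) (77, 0) (77, 64.6979)]  |A|=1212.3939
5. ⊥bis P5·P3 via (58.5,29.055): [(41.5853, 59.4471) (58.5645, 29.0156) (77, 17.7651) (77, 64.6979)]  |A|=1016.051
6. ⊥bis P5·P4 via (49.385,65.815): [(45.5757, 60.0387) (43.2353, 56.4899) (58.5645, 29.0156) (77, 17.7651) (77, 64.6979)]  |A|=1009.6628
7. canonical 5-gon: [(45.5757, 60.0387) (43.2353, 56.4899) (58.5645, 29.0156) (77, 17.7651) (77, 64.6979)]
8. shoelace: 1009.6628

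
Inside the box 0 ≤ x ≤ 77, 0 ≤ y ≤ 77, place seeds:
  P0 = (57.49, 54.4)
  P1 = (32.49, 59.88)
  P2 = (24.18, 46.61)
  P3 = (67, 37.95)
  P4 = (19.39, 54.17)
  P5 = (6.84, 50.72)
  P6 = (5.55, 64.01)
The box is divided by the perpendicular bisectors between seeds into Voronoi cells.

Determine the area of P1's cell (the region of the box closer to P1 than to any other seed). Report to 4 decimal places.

1. box [0,77]×[0,77]: [(0, 0) (77, 0) (77, 77) (0, 77)]
2. ⊥bis P1·P0 via (44.99,57.14): [(0, 0) (32.4649, 0) (49.3433, 77) (0, 77)]  |A|=3149.6166
3. ⊥bis P1·P2 via (28.335,53.245): [(0, 70.9891) (42.229, 44.5442) (49.3433, 77) (0, 77)]  |A|=927.6553
4. ⊥bis P1·P3 via (49.745,48.915): [(0, 70.9891) (42.229, 44.5442) (49.3433, 77) (0, 77)]  |A|=927.6553
5. ⊥bis P1·P4 via (25.94,57.025): [(27.307, 53.8887) (42.229, 44.5442) (49.3433, 77) (17.2333, 77)]  |A|=646.443
6. ⊥bis P1·P5 via (19.665,55.3): [(27.307, 53.8887) (42.229, 44.5442) (49.3433, 77) (17.2333, 77)]  |A|=646.443
7. ⊥bis P1·P6 via (19.02,61.945): [(20.2626, 70.0503) (27.307, 53.8887) (42.229, 44.5442) (49.3433, 77) (21.328, 77)]  |A|=632.2146
8. canonical 5-gon: [(20.2626, 70.0503) (27.307, 53.8887) (42.229, 44.5442) (49.3433, 77) (21.328, 77)]
9. shoelace: 632.2146

Area of P1's cell: 632.2146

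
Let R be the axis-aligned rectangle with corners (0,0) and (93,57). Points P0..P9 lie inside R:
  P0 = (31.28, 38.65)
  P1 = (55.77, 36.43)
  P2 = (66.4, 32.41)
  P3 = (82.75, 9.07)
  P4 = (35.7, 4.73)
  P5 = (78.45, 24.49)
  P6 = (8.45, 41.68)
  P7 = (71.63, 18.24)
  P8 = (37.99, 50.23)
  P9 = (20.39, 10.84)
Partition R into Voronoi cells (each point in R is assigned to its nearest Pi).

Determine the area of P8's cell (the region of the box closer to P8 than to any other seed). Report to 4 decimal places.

Area of P8's cell: 378.9219

1. box [0,93]×[0,57]: [(0, 0) (93, 0) (93, 57) (0, 57)]
2. ⊥bis P8·P0 via (34.635,44.44): [(93, 10.6206) (93, 57) (12.9592, 57)]  |A|=1856.1245
3. ⊥bis P8·P1 via (46.88,43.33): [(43.6756, 39.2014) (57.49, 57) (12.9592, 57)]  |A|=396.2923
4. ⊥bis P8·P2 via (52.195,41.32): [(43.6756, 39.2014) (57.49, 57) (12.9592, 57)]  |A|=396.2923
5. ⊥bis P8·P3 via (60.37,29.65): [(43.6756, 39.2014) (57.49, 57) (12.9592, 57)]  |A|=396.2923
6. ⊥bis P8·P4 via (36.845,27.48): [(43.6756, 39.2014) (57.49, 57) (12.9592, 57)]  |A|=396.2923
7. ⊥bis P8·P5 via (58.22,37.36): [(43.6756, 39.2014) (57.49, 57) (12.9592, 57)]  |A|=396.2923
8. ⊥bis P8·P6 via (23.22,45.955): [(21.4466, 52.082) (43.6756, 39.2014) (57.49, 57) (20.0232, 57)]  |A|=378.9219
9. ⊥bis P8·P7 via (54.81,34.235): [(21.4466, 52.082) (43.6756, 39.2014) (57.49, 57) (20.0232, 57)]  |A|=378.9219
10. ⊥bis P8·P9 via (29.19,30.535): [(21.4466, 52.082) (43.6756, 39.2014) (57.49, 57) (20.0232, 57)]  |A|=378.9219
11. canonical 4-gon: [(21.4466, 52.082) (43.6756, 39.2014) (57.49, 57) (20.0232, 57)]
12. shoelace: 378.9219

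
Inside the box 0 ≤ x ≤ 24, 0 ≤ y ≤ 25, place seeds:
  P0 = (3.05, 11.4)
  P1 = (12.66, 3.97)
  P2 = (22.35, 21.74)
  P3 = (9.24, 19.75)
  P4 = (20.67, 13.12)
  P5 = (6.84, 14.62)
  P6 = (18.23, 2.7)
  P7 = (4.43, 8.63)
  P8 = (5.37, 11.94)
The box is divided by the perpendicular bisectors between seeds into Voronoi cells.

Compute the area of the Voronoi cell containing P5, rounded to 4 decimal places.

Area of P5's cell: 60.2293

1. box [0,24]×[0,25]: [(0, 0) (24, 0) (24, 25) (0, 25)]
2. ⊥bis P5·P0 via (4.945,13.01): [(0, 18.8304) (15.9984, 0) (24, 0) (24, 25) (0, 25)]  |A|=449.3727
3. ⊥bis P5·P1 via (9.75,9.295): [(0, 18.8304) (8.624, 8.6797) (24, 17.0823) (24, 25) (0, 25)]  |A|=283.3183
4. ⊥bis P5·P2 via (14.595,18.18): [(0, 18.8304) (8.624, 8.6797) (16.884, 13.1936) (11.4642, 25) (0, 25)]  |A|=181.1462
5. ⊥bis P5·P3 via (8.04,17.185): [(0, 20.9464) (0, 18.8304) (8.624, 8.6797) (16.7399, 13.1149)]  |A|=78.0266
6. ⊥bis P5·P4 via (13.755,13.87): [(13.8212, 14.4803) (0, 20.9464) (0, 18.8304) (8.624, 8.6797) (13.4799, 11.3333)]  |A|=73.2009
7. ⊥bis P5·P6 via (12.535,8.66): [(13.8212, 14.4803) (0, 20.9464) (0, 18.8304) (8.624, 8.6797) (13.4799, 11.3333)]  |A|=73.2009
8. ⊥bis P5·P7 via (5.635,11.625): [(13.8212, 14.4803) (0, 20.9464) (0, 18.8304) (6.3745, 11.3275) (10.4608, 9.6834) (13.4799, 11.3333)]  |A|=69.6403
9. ⊥bis P5·P8 via (6.105,13.28): [(13.8212, 14.4803) (0, 20.9464) (0, 18.8304) (3.5031, 14.7072) (11.5634, 10.286) (13.4799, 11.3333)]  |A|=60.2293
10. canonical 6-gon: [(13.8212, 14.4803) (0, 20.9464) (0, 18.8304) (3.5031, 14.7072) (11.5634, 10.286) (13.4799, 11.3333)]
11. shoelace: 60.2293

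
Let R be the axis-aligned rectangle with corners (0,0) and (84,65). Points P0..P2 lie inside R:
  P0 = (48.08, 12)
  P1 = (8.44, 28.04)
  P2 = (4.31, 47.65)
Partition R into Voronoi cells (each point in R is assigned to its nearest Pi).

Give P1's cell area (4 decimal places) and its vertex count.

1. box [0,84]×[0,65]: [(0, 0) (84, 0) (84, 65) (0, 65)]
2. ⊥bis P1·P0 via (28.26,20.02): [(0, 0) (20.1591, 0) (46.4608, 65) (0, 65)]  |A|=2165.1454
3. ⊥bis P1·P2 via (6.375,37.845): [(0, 36.5024) (0, 0) (20.1591, 0) (38.1835, 44.5441)]  |A|=1145.8774
4. canonical 4-gon: [(0, 36.5024) (0, 0) (20.1591, 0) (38.1835, 44.5441)]
5. shoelace: 1145.8774

Area of P1's cell: 1145.8774 (4 vertices)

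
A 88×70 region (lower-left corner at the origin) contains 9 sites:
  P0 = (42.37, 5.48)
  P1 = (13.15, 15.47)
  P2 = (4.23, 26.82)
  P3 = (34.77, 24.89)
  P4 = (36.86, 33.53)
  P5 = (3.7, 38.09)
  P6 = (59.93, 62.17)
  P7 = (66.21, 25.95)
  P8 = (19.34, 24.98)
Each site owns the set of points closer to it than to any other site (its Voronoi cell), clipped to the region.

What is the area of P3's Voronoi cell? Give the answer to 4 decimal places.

Area of P3's cell: 309.7802

1. box [0,88]×[0,70]: [(0, 0) (88, 0) (88, 70) (0, 70)]
2. ⊥bis P3·P0 via (38.57,15.185): [(0, 0.0829) (88, 34.5394) (88, 70) (0, 70)]  |A|=4636.6214
3. ⊥bis P3·P1 via (23.96,20.18): [(27.9484, 11.0261) (88, 34.5394) (88, 70) (2.253, 70)]  |A|=3593.1496
4. ⊥bis P3·P2 via (19.5,25.855): [(19.7517, 29.8385) (27.9484, 11.0261) (88, 34.5394) (88, 70) (22.2898, 70)]  |A|=3190.7965
5. ⊥bis P3·P4 via (35.815,29.21): [(19.9545, 33.0466) (19.7517, 29.8385) (27.9484, 11.0261) (59.6586, 23.4423)]  |A|=413.8199
6. ⊥bis P3·P5 via (19.235,31.49): [(19.9545, 33.0466) (19.7517, 29.8385) (27.9484, 11.0261) (59.6586, 23.4423)]  |A|=413.8199
7. ⊥bis P3·P6 via (47.35,43.53): [(19.9545, 33.0466) (19.7517, 29.8385) (27.9484, 11.0261) (59.6586, 23.4423)]  |A|=413.8199
8. ⊥bis P3·P7 via (50.49,25.42): [(50.4818, 25.6621) (19.9545, 33.0466) (19.7517, 29.8385) (27.9484, 11.0261) (50.6753, 19.9248)]  |A|=387.7096
9. ⊥bis P3·P8 via (27.055,24.935): [(50.4818, 25.6621) (27.0922, 31.32) (26.9867, 13.2333) (27.9484, 11.0261) (50.6753, 19.9248)]  |A|=309.7802
10. canonical 5-gon: [(50.4818, 25.6621) (27.0922, 31.32) (26.9867, 13.2333) (27.9484, 11.0261) (50.6753, 19.9248)]
11. shoelace: 309.7802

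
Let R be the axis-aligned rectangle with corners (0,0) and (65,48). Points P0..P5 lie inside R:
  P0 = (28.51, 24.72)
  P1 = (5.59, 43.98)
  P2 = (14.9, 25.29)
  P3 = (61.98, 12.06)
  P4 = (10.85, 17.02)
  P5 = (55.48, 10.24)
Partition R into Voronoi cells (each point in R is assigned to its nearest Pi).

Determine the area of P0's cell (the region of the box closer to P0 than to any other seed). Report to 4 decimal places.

1. box [0,65]×[0,48]: [(0, 0) (65, 0) (65, 48) (0, 48)]
2. ⊥bis P0·P1 via (17.05,34.35): [(0, 14.06) (0, 0) (65, 0) (65, 48) (28.5203, 48)]  |A|=2636.0103
3. ⊥bis P0·P2 via (21.705,25.005): [(22.3611, 40.6704) (20.6578, 0) (65, 0) (65, 48) (28.5203, 48)]  |A|=2058.7329
4. ⊥bis P0·P3 via (45.245,18.39): [(22.3611, 40.6704) (20.6578, 0) (38.289, 0) (56.445, 48) (28.5203, 48)]  |A|=1212.3479
5. ⊥bis P0·P4 via (19.68,20.87): [(22.3611, 40.6704) (21.3695, 16.995) (28.7796, 0) (38.289, 0) (56.445, 48) (28.5203, 48)]  |A|=1143.3324
6. ⊥bis P0·P5 via (41.995,17.48): [(22.3611, 40.6704) (21.3695, 16.995) (28.7796, 0) (32.6101, 0) (51.829, 35.7965) (56.445, 48) (28.5203, 48)]  |A|=1041.6904
7. canonical 7-gon: [(22.3611, 40.6704) (21.3695, 16.995) (28.7796, 0) (32.6101, 0) (51.829, 35.7965) (56.445, 48) (28.5203, 48)]
8. shoelace: 1041.6904

Area of P0's cell: 1041.6904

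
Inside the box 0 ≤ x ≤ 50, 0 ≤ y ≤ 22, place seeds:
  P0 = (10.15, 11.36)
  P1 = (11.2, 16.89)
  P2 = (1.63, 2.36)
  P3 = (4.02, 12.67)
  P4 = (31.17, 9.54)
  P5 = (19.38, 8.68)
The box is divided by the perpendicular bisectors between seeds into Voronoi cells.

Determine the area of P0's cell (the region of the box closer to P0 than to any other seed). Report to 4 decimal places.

1. box [0,50]×[0,22]: [(0, 0) (50, 0) (50, 22) (0, 22)]
2. ⊥bis P0·P1 via (10.675,14.125): [(0, 16.1519) (0, 0) (50, 0) (50, 6.6582)]  |A|=570.2532
3. ⊥bis P0·P2 via (5.89,6.86): [(0, 16.1519) (0, 12.4359) (13.1365, 0) (50, 0) (50, 6.6582)]  |A|=488.5714
4. ⊥bis P0·P3 via (7.085,12.015): [(7.6583, 14.6978) (5.9677, 6.7865) (13.1365, 0) (50, 0) (50, 6.6582)]  |A|=445.9606
5. ⊥bis P0·P4 via (20.66,10.45): [(20.8116, 12.2003) (7.6583, 14.6978) (5.9677, 6.7865) (13.1365, 0) (19.7552, 0)]  |A|=164.2905
6. ⊥bis P0·P5 via (14.765,10.02): [(15.6809, 13.1745) (7.6583, 14.6978) (5.9677, 6.7865) (12.1318, 0.9511)]  |A|=81.0509
7. canonical 4-gon: [(15.6809, 13.1745) (7.6583, 14.6978) (5.9677, 6.7865) (12.1318, 0.9511)]
8. shoelace: 81.0509

Area of P0's cell: 81.0509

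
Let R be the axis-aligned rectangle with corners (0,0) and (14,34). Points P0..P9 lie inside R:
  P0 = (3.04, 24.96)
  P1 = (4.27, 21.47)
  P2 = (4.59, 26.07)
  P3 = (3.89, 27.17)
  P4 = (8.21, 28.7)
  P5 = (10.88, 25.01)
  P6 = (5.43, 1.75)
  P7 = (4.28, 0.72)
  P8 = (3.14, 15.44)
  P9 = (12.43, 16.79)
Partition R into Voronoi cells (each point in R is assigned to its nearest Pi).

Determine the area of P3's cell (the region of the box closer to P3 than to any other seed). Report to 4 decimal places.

Area of P3's cell: 36.9000

1. box [0,14]×[0,34]: [(0, 0) (14, 0) (14, 34) (0, 34)]
2. ⊥bis P3·P0 via (3.465,26.065): [(0, 27.3977) (14, 22.0131) (14, 34) (0, 34)]  |A|=130.1246
3. ⊥bis P3·P1 via (4.08,24.32): [(0, 27.3977) (7.4226, 24.5428) (14, 24.9813) (14, 34) (0, 34)]  |A|=120.3629
4. ⊥bis P3·P2 via (4.24,26.62): [(0, 27.3977) (3.4045, 26.0883) (14, 32.8309) (14, 34) (0, 34)]  |A|=72.8142
5. ⊥bis P3·P4 via (6.05,27.935): [(0, 27.3977) (3.4045, 26.0883) (6.0972, 27.8018) (3.902, 34) (0, 34)]  |A|=36.9
6. ⊥bis P3·P5 via (7.385,26.09): [(0, 27.3977) (3.4045, 26.0883) (6.0972, 27.8018) (3.902, 34) (0, 34)]  |A|=36.9
7. ⊥bis P3·P6 via (4.66,14.46): [(0, 27.3977) (3.4045, 26.0883) (6.0972, 27.8018) (3.902, 34) (0, 34)]  |A|=36.9
8. ⊥bis P3·P7 via (4.085,13.945): [(0, 27.3977) (3.4045, 26.0883) (6.0972, 27.8018) (3.902, 34) (0, 34)]  |A|=36.9
9. ⊥bis P3·P8 via (3.515,21.305): [(0, 27.3977) (3.4045, 26.0883) (6.0972, 27.8018) (3.902, 34) (0, 34)]  |A|=36.9
10. ⊥bis P3·P9 via (8.16,21.98): [(0, 27.3977) (3.4045, 26.0883) (6.0972, 27.8018) (3.902, 34) (0, 34)]  |A|=36.9
11. canonical 5-gon: [(0, 27.3977) (3.4045, 26.0883) (6.0972, 27.8018) (3.902, 34) (0, 34)]
12. shoelace: 36.9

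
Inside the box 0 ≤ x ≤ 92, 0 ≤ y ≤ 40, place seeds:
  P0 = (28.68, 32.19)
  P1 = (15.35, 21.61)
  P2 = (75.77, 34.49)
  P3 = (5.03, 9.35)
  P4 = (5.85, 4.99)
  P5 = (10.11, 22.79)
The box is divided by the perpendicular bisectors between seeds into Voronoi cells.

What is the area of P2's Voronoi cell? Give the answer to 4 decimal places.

Area of P2's cell: 1564.9376

1. box [0,92]×[0,40]: [(0, 0) (92, 0) (92, 40) (0, 40)]
2. ⊥bis P2·P0 via (52.225,33.34): [(53.8534, 0) (92, 0) (92, 40) (51.8997, 40)]  |A|=1564.9376
3. ⊥bis P2·P1 via (45.56,28.05): [(53.8534, 0) (92, 0) (92, 40) (51.8997, 40)]  |A|=1564.9376
4. ⊥bis P2·P3 via (40.4,21.92): [(53.8534, 0) (92, 0) (92, 40) (51.8997, 40)]  |A|=1564.9376
5. ⊥bis P2·P4 via (40.81,19.74): [(53.8534, 0) (92, 0) (92, 40) (51.8997, 40)]  |A|=1564.9376
6. ⊥bis P2·P5 via (42.94,28.64): [(53.8534, 0) (92, 0) (92, 40) (51.8997, 40)]  |A|=1564.9376
7. canonical 4-gon: [(53.8534, 0) (92, 0) (92, 40) (51.8997, 40)]
8. shoelace: 1564.9376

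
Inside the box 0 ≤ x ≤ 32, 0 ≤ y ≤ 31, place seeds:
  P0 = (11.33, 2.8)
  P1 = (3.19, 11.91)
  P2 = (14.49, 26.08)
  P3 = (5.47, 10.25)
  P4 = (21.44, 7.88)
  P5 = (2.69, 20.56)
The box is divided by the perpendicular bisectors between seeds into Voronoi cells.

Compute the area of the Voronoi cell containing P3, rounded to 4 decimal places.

Area of P3's cell: 110.1509

1. box [0,32]×[0,31]: [(0, 0) (32, 0) (32, 31) (0, 31)]
2. ⊥bis P3·P0 via (8.4,6.525): [(0, 0) (0.1046, 0) (32, 25.0882) (32, 31) (0, 31)]  |A|=591.9001
3. ⊥bis P3·P1 via (4.33,11.08): [(0, 5.1328) (0, 0) (0.1046, 0) (32, 25.0882) (32, 31) (18.8332, 31)]  |A|=348.3193
4. ⊥bis P3·P2 via (9.98,18.165): [(9.6325, 18.363) (0, 5.1328) (0, 0) (0.1046, 0) (17.6454, 13.7972)]  |A|=121.0022
5. ⊥bis P3·P4 via (13.455,9.065): [(14.4292, 15.6298) (9.6325, 18.363) (0, 5.1328) (0, 0) (0.1046, 0) (13.6963, 10.6909)]  |A|=112.3886
6. ⊥bis P3·P5 via (4.08,15.405): [(14.4292, 15.6298) (11.3727, 17.3714) (8.3092, 16.5454) (0, 5.1328) (0, 0) (0.1046, 0) (13.6963, 10.6909)]  |A|=110.1509
7. canonical 7-gon: [(14.4292, 15.6298) (11.3727, 17.3714) (8.3092, 16.5454) (0, 5.1328) (0, 0) (0.1046, 0) (13.6963, 10.6909)]
8. shoelace: 110.1509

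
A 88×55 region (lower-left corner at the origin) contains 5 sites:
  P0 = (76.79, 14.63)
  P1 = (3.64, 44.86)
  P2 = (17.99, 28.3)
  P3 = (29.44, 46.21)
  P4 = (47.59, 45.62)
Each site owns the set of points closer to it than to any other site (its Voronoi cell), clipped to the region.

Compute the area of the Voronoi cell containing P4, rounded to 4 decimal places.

1. box [0,88]×[0,55]: [(0, 0) (88, 0) (88, 55) (0, 55)]
2. ⊥bis P4·P0 via (62.19,30.125): [(0, 0) (30.2183, 0) (88, 54.4442) (88, 55) (0, 55)]  |A|=3267.0607
3. ⊥bis P4·P1 via (25.615,45.24): [(26.3973, 0) (30.2183, 0) (88, 54.4442) (88, 55) (25.4462, 55)]  |A|=1841.3635
4. ⊥bis P4·P2 via (32.79,36.96): [(25.544, 49.3434) (45.8166, 14.6974) (88, 54.4442) (88, 55) (25.4462, 55)]  |A|=1327.9059
5. ⊥bis P4·P3 via (38.515,45.915): [(37.9379, 28.1622) (45.8166, 14.6974) (88, 54.4442) (88, 55) (38.8103, 55)]  |A|=1114.5566
6. canonical 5-gon: [(37.9379, 28.1622) (45.8166, 14.6974) (88, 54.4442) (88, 55) (38.8103, 55)]
7. shoelace: 1114.5566

Area of P4's cell: 1114.5566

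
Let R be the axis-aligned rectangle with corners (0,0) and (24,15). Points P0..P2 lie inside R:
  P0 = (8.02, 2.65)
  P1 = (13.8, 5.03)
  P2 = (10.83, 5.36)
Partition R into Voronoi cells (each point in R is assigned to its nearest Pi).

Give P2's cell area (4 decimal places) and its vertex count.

1. box [0,24]×[0,15]: [(0, 0) (24, 0) (24, 15) (0, 15)]
2. ⊥bis P2·P0 via (9.425,4.005): [(0, 13.7778) (13.2875, 0) (24, 0) (24, 15) (0, 15)]  |A|=268.464
3. ⊥bis P2·P1 via (12.315,5.195): [(0, 13.7778) (11.8979, 1.4409) (13.4044, 15) (0, 15)]  |A|=98.1471
4. canonical 4-gon: [(0, 13.7778) (11.8979, 1.4409) (13.4044, 15) (0, 15)]
5. shoelace: 98.1471

Area of P2's cell: 98.1471 (4 vertices)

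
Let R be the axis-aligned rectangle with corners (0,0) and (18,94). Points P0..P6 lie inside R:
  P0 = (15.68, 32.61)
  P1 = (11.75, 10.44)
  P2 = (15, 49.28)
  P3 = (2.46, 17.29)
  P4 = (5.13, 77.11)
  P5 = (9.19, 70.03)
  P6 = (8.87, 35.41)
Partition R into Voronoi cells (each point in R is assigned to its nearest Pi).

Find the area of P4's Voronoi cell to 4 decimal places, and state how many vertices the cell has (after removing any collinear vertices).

1. box [0,18]×[0,94]: [(0, 0) (18, 0) (18, 94) (0, 94)]
2. ⊥bis P4·P0 via (10.405,54.86): [(0, 52.3932) (18, 56.6606) (18, 94) (0, 94)]  |A|=710.5157
3. ⊥bis P4·P1 via (8.44,43.775): [(0, 52.3932) (18, 56.6606) (18, 94) (0, 94)]  |A|=710.5157
4. ⊥bis P4·P2 via (10.065,63.195): [(0, 59.6254) (18, 66.0092) (18, 94) (0, 94)]  |A|=561.2887
5. ⊥bis P4·P3 via (3.795,47.2): [(0, 59.6254) (18, 66.0092) (18, 94) (0, 94)]  |A|=561.2887
6. ⊥bis P4·P5 via (7.16,73.57): [(0, 69.4641) (18, 79.7862) (18, 94) (0, 94)]  |A|=348.7475
7. ⊥bis P4·P6 via (7,56.26): [(0, 69.4641) (18, 79.7862) (18, 94) (0, 94)]  |A|=348.7475
8. canonical 4-gon: [(0, 69.4641) (18, 79.7862) (18, 94) (0, 94)]
9. shoelace: 348.7475

Area of P4's cell: 348.7475 (4 vertices)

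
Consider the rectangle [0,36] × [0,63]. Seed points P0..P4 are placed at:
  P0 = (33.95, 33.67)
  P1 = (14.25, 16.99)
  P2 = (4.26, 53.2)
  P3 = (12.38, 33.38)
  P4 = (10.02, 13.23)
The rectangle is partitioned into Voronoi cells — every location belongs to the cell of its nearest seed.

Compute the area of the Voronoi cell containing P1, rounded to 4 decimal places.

Area of P1's cell: 463.6423

1. box [0,36]×[0,63]: [(0, 0) (36, 0) (36, 63) (0, 63)]
2. ⊥bis P1·P0 via (24.1,25.33): [(0, 53.7934) (0, 0) (36, 0) (36, 11.2754)]  |A|=1171.2397
3. ⊥bis P1·P2 via (9.255,35.095): [(14.5865, 36.5659) (0, 32.5416) (0, 0) (36, 0) (36, 11.2754)]  |A|=1016.2446
4. ⊥bis P1·P3 via (13.315,25.185): [(23.2619, 26.3199) (0, 23.6658) (0, 0) (36, 0) (36, 11.2754)]  |A|=820.8277
5. ⊥bis P1·P4 via (12.135,15.11): [(23.2619, 26.3199) (4.1127, 24.1351) (25.5661, 0) (36, 0) (36, 11.2754)]  |A|=463.6423
6. canonical 5-gon: [(23.2619, 26.3199) (4.1127, 24.1351) (25.5661, 0) (36, 0) (36, 11.2754)]
7. shoelace: 463.6423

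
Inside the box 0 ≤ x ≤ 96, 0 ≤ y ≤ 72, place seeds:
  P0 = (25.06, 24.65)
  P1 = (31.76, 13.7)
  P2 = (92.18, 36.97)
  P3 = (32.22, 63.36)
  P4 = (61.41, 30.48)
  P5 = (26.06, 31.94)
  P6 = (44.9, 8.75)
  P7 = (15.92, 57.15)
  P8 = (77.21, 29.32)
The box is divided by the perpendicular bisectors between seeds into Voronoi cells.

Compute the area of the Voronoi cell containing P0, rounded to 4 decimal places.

Area of P0's cell: 601.1428

1. box [0,96]×[0,72]: [(0, 0) (96, 0) (96, 72) (0, 72)]
2. ⊥bis P0·P1 via (28.41,19.175): [(0, 1.7917) (96, 60.5314) (96, 72) (0, 72)]  |A|=3920.4888
3. ⊥bis P0·P2 via (58.62,30.81): [(0, 1.7917) (57.4897, 36.968) (51.0595, 72) (0, 72)]  |A|=2912.483
4. ⊥bis P0·P3 via (28.64,44.005): [(0, 49.3024) (0, 1.7917) (57.4897, 36.968) (57.1665, 38.7286)]  |A|=1414.3007
5. ⊥bis P0·P4 via (43.235,27.565): [(40.9639, 41.7255) (0, 49.3024) (0, 1.7917) (43.1355, 28.1851)]  |A|=1293.8052
6. ⊥bis P0·P5 via (25.56,28.295): [(0, 31.8012) (0, 1.7917) (40.0636, 26.3055)]  |A|=601.1428
7. ⊥bis P0·P6 via (34.98,16.7): [(0, 31.8012) (0, 1.7917) (40.0636, 26.3055)]  |A|=601.1428
8. ⊥bis P0·P7 via (20.49,40.9): [(0, 31.8012) (0, 1.7917) (40.0636, 26.3055)]  |A|=601.1428
9. ⊥bis P0·P8 via (51.135,26.985): [(0, 31.8012) (0, 1.7917) (40.0636, 26.3055)]  |A|=601.1428
10. canonical 3-gon: [(0, 31.8012) (0, 1.7917) (40.0636, 26.3055)]
11. shoelace: 601.1428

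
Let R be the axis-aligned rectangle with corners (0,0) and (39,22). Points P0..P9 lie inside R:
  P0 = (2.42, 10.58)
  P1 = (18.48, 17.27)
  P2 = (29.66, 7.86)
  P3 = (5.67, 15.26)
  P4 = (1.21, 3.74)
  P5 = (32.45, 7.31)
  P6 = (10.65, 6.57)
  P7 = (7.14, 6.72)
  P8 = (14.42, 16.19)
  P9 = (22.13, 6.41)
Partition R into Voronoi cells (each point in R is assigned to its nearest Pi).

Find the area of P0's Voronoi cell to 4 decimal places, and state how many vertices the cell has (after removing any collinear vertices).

Area of P0's cell: 35.7491 (4 vertices)

1. box [0,39]×[0,22]: [(0, 0) (39, 0) (39, 22) (0, 22)]
2. ⊥bis P0·P1 via (10.45,13.925): [(0, 0) (16.2506, 0) (7.0863, 22) (0, 22)]  |A|=256.7058
3. ⊥bis P0·P2 via (16.04,9.22): [(0, 0) (15.1194, 0) (15.3381, 2.1906) (7.0863, 22) (0, 22)]  |A|=255.4667
4. ⊥bis P0·P3 via (4.045,12.92): [(0, 15.729) (0, 0) (15.1194, 0) (15.3381, 2.1906) (13.646, 6.2526)]  |A|=156.8848
5. ⊥bis P0·P4 via (1.815,7.16): [(0, 15.729) (0, 7.4811) (14.1792, 4.9728) (13.646, 6.2526)]  |A|=64.6809
6. ⊥bis P0·P5 via (17.435,8.945): [(0, 15.729) (0, 7.4811) (14.1792, 4.9728) (13.646, 6.2526)]  |A|=64.6809
7. ⊥bis P0·P6 via (6.535,8.575): [(7.4873, 10.5295) (0, 15.729) (0, 7.4811) (5.5257, 6.5036)]  |A|=42.9593
8. ⊥bis P0·P7 via (4.78,8.65): [(6.7409, 11.0478) (0, 15.729) (0, 7.4811) (3.3408, 6.8901)]  |A|=35.7491
9. ⊥bis P0·P8 via (8.42,13.385): [(6.7409, 11.0478) (0, 15.729) (0, 7.4811) (3.3408, 6.8901)]  |A|=35.7491
10. ⊥bis P0·P9 via (12.275,8.495): [(6.7409, 11.0478) (0, 15.729) (0, 7.4811) (3.3408, 6.8901)]  |A|=35.7491
11. canonical 4-gon: [(6.7409, 11.0478) (0, 15.729) (0, 7.4811) (3.3408, 6.8901)]
12. shoelace: 35.7491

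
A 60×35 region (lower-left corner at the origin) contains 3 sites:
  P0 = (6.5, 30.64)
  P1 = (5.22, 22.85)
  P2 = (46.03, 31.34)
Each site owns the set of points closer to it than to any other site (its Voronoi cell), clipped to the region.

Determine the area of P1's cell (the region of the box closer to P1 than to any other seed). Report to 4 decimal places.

Area of P1's cell: 731.0371

1. box [0,60]×[0,35]: [(0, 0) (60, 0) (60, 35) (0, 35)]
2. ⊥bis P1·P0 via (5.86,26.745): [(0, 27.7079) (0, 0) (60, 0) (60, 17.8491)]  |A|=1366.7087
3. ⊥bis P1·P2 via (25.625,27.095): [(26.3999, 23.37) (0, 27.7079) (0, 0) (31.2618, 0)]  |A|=731.0371
4. canonical 4-gon: [(26.3999, 23.37) (0, 27.7079) (0, 0) (31.2618, 0)]
5. shoelace: 731.0371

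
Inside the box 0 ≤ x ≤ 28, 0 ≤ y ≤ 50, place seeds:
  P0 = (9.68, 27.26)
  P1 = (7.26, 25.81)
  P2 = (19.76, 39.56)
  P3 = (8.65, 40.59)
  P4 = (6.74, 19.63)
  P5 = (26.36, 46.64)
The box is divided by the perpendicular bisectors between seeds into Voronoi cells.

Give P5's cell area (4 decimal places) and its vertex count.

Area of P5's cell: 70.9968 (3 vertices)

1. box [0,28]×[0,50]: [(0, 0) (28, 0) (28, 50) (0, 50)]
2. ⊥bis P5·P0 via (18.02,36.95): [(28, 28.3604) (28, 50) (2.8576, 50)]  |A|=272.0358
3. ⊥bis P5·P1 via (16.81,36.225): [(28, 28.3604) (28, 50) (2.8576, 50)]  |A|=272.0358
4. ⊥bis P5·P2 via (23.06,43.1): [(28, 38.4949) (28, 50) (15.6582, 50)]  |A|=70.9968
5. ⊥bis P5·P3 via (17.505,43.615): [(28, 38.4949) (28, 50) (15.6582, 50)]  |A|=70.9968
6. ⊥bis P5·P4 via (16.55,33.135): [(28, 38.4949) (28, 50) (15.6582, 50)]  |A|=70.9968
7. canonical 3-gon: [(28, 38.4949) (28, 50) (15.6582, 50)]
8. shoelace: 70.9968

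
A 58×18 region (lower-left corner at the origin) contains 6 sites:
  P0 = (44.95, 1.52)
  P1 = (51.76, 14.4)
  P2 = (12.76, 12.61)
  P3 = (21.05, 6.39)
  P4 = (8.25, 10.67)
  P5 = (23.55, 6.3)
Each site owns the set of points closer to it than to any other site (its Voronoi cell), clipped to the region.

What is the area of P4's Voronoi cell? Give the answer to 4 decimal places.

Area of P4's cell: 200.5088

1. box [0,58]×[0,18]: [(0, 0) (58, 0) (58, 18) (0, 18)]
2. ⊥bis P4·P0 via (26.6,6.095): [(0, 0) (25.0804, 0) (29.5681, 18) (0, 18)]  |A|=491.8369
3. ⊥bis P4·P1 via (30.005,12.535): [(0, 0) (25.0804, 0) (29.5446, 17.9056) (29.5365, 18) (0, 18)]  |A|=491.8354
4. ⊥bis P4·P2 via (10.505,11.64): [(0, 0) (15.512, 0) (7.7692, 18) (0, 18)]  |A|=209.531
5. ⊥bis P4·P3 via (14.65,8.53): [(0, 0) (11.7978, 0) (13.4222, 4.8582) (7.7692, 18) (0, 18)]  |A|=200.5088
6. ⊥bis P4·P5 via (15.9,8.485): [(0, 0) (11.7978, 0) (13.4222, 4.8582) (7.7692, 18) (0, 18)]  |A|=200.5088
7. canonical 5-gon: [(0, 0) (11.7978, 0) (13.4222, 4.8582) (7.7692, 18) (0, 18)]
8. shoelace: 200.5088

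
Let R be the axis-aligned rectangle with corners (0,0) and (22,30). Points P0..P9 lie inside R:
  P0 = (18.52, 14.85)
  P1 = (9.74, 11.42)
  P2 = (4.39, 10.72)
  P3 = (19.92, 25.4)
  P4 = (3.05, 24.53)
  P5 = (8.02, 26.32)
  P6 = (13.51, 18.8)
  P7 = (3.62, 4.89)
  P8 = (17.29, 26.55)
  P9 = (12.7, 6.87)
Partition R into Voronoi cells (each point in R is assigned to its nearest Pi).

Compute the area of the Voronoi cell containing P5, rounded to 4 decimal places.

Area of P5's cell: 58.9721

1. box [0,22]×[0,30]: [(0, 0) (22, 0) (22, 30) (0, 30)]
2. ⊥bis P5·P0 via (13.27,20.585): [(0, 8.4372) (22, 28.5767) (22, 30) (0, 30)]  |A|=252.8467
3. ⊥bis P5·P1 via (8.88,18.87): [(0, 17.8449) (11.7597, 19.2024) (22, 28.5767) (22, 30) (0, 30)]  |A|=197.5308
4. ⊥bis P5·P2 via (6.205,18.52): [(0, 19.9639) (6.0866, 18.5475) (11.7597, 19.2024) (22, 28.5767) (22, 30) (0, 30)]  |A|=191.0822
5. ⊥bis P5·P3 via (13.97,25.86): [(0, 19.9639) (6.0866, 18.5475) (11.7597, 19.2024) (13.5844, 20.8728) (14.2901, 30) (0, 30)]  |A|=149.9085
6. ⊥bis P5·P4 via (5.535,25.425): [(7.9351, 18.7609) (11.7597, 19.2024) (13.5844, 20.8728) (14.2901, 30) (3.8873, 30)]  |A|=86.2863
7. ⊥bis P5·P6 via (10.765,22.56): [(7.4409, 20.1332) (13.8913, 24.8424) (14.2901, 30) (3.8873, 30)]  |A|=67.0166
8. ⊥bis P5·P7 via (5.82,15.605): [(7.4409, 20.1332) (13.8913, 24.8424) (14.2901, 30) (3.8873, 30)]  |A|=67.0166
9. ⊥bis P5·P8 via (12.655,26.435): [(7.4409, 20.1332) (12.7158, 23.9842) (12.5665, 30) (3.8873, 30)]  |A|=58.9721
10. ⊥bis P5·P9 via (10.36,16.595): [(7.4409, 20.1332) (12.7158, 23.9842) (12.5665, 30) (3.8873, 30)]  |A|=58.9721
11. canonical 4-gon: [(7.4409, 20.1332) (12.7158, 23.9842) (12.5665, 30) (3.8873, 30)]
12. shoelace: 58.9721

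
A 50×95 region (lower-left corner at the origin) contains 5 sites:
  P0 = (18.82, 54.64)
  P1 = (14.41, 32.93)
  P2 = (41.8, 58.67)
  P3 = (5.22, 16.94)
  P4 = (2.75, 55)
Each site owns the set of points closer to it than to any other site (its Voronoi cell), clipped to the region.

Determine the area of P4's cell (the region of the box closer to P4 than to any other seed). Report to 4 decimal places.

1. box [0,50]×[0,95]: [(0, 0) (50, 0) (50, 95) (0, 95)]
2. ⊥bis P4·P0 via (10.785,54.82): [(0, 0) (9.5569, 0) (11.6851, 95) (0, 95)]  |A|=1008.9967
3. ⊥bis P4·P1 via (8.58,43.965): [(0, 39.432) (10.5653, 45.0139) (11.6851, 95) (0, 95)]  |A|=585.5935
4. ⊥bis P4·P2 via (22.275,56.835): [(0, 39.432) (10.5653, 45.0139) (11.6851, 95) (0, 95)]  |A|=585.5935
5. ⊥bis P4·P3 via (3.985,35.97): [(0, 39.432) (10.5653, 45.0139) (11.6851, 95) (0, 95)]  |A|=585.5935
6. canonical 4-gon: [(0, 39.432) (10.5653, 45.0139) (11.6851, 95) (0, 95)]
7. shoelace: 585.5935

Area of P4's cell: 585.5935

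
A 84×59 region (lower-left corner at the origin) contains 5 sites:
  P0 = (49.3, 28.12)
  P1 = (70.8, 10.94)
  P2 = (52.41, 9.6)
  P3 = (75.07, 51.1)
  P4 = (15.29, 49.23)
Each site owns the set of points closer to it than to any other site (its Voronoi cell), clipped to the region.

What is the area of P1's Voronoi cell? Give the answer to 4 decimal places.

Area of P1's cell: 652.8135

1. box [0,84]×[0,59]: [(0, 0) (84, 0) (84, 59) (0, 59)]
2. ⊥bis P1·P0 via (60.05,19.53): [(44.4442, 0) (84, 0) (84, 49.5024)]  |A|=979.0534
3. ⊥bis P1·P2 via (61.605,10.27): [(60.8567, 20.5396) (62.3533, 0) (84, 0) (84, 49.5024)]  |A|=795.1303
4. ⊥bis P1·P3 via (72.935,31.02): [(69.5213, 31.383) (60.8567, 20.5396) (62.3533, 0) (84, 0) (84, 29.8435)]  |A|=652.8135
5. ⊥bis P1·P4 via (43.045,30.085): [(69.5213, 31.383) (60.8567, 20.5396) (62.3533, 0) (84, 0) (84, 29.8435)]  |A|=652.8135
6. canonical 5-gon: [(69.5213, 31.383) (60.8567, 20.5396) (62.3533, 0) (84, 0) (84, 29.8435)]
7. shoelace: 652.8135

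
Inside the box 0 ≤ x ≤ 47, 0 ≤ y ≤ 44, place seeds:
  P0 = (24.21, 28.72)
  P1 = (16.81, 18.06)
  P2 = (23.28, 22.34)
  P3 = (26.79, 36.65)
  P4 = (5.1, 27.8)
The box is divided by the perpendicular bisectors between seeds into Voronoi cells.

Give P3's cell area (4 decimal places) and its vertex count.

Area of P3's cell: 437.0217 (4 vertices)

1. box [0,47]×[0,44]: [(0, 0) (47, 0) (47, 44) (0, 44)]
2. ⊥bis P3·P0 via (25.5,32.685): [(0, 40.9813) (47, 25.69) (47, 44) (0, 44)]  |A|=501.2224
3. ⊥bis P3·P1 via (21.8,27.355): [(0, 40.9813) (47, 25.69) (47, 44) (0, 44)]  |A|=501.2224
4. ⊥bis P3·P2 via (25.035,29.495): [(0, 40.9813) (47, 25.69) (47, 44) (0, 44)]  |A|=501.2224
5. ⊥bis P3·P4 via (15.945,32.225): [(14.266, 36.3399) (47, 25.69) (47, 44) (11.1405, 44)]  |A|=437.0217
6. canonical 4-gon: [(14.266, 36.3399) (47, 25.69) (47, 44) (11.1405, 44)]
7. shoelace: 437.0217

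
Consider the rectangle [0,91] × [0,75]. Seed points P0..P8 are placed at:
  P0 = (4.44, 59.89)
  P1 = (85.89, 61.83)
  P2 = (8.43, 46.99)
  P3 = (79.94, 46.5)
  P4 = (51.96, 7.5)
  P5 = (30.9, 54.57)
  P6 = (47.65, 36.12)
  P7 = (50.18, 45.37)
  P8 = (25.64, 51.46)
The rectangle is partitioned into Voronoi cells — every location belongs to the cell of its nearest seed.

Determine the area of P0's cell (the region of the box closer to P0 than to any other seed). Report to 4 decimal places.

1. box [0,91]×[0,75]: [(0, 0) (91, 0) (91, 75) (0, 75)]
2. ⊥bis P0·P1 via (45.165,60.86): [(0, 0) (46.6146, 0) (44.8282, 75) (0, 75)]  |A|=3429.1047
3. ⊥bis P0·P2 via (6.435,53.44): [(0, 51.4496) (45.0572, 65.3859) (44.8282, 75) (0, 75)]  |A|=746.0473
4. ⊥bis P0·P3 via (42.19,53.195): [(0, 51.4496) (44.3112, 65.1552) (44.9737, 68.8911) (44.8282, 75) (0, 75)]  |A|=744.7301
5. ⊥bis P0·P4 via (28.2,33.695): [(0, 51.4496) (44.3112, 65.1552) (44.9737, 68.8911) (44.8282, 75) (0, 75)]  |A|=744.7301
6. ⊥bis P0·P5 via (17.67,57.23): [(0, 51.4496) (17.6025, 56.8941) (21.2428, 75) (0, 75)]  |A|=399.582
7. ⊥bis P0·P6 via (26.045,48.005): [(0, 51.4496) (17.6025, 56.8941) (21.2428, 75) (0, 75)]  |A|=399.582
8. ⊥bis P0·P7 via (27.31,52.63): [(0, 51.4496) (17.6025, 56.8941) (21.2428, 75) (0, 75)]  |A|=399.582
9. ⊥bis P0·P8 via (15.04,55.675): [(0, 51.4496) (15.2334, 56.1614) (19.7275, 67.4632) (21.2428, 75) (0, 75)]  |A|=387.8412
10. canonical 5-gon: [(0, 51.4496) (15.2334, 56.1614) (19.7275, 67.4632) (21.2428, 75) (0, 75)]
11. shoelace: 387.8412

Area of P0's cell: 387.8412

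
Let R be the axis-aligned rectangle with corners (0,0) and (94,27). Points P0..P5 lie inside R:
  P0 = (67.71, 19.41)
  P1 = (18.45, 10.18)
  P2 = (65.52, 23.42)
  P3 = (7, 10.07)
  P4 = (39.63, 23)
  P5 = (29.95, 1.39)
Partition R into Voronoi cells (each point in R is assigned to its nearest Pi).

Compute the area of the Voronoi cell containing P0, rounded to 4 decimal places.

Area of P0's cell: 961.1685

1. box [0,94]×[0,27]: [(0, 0) (94, 0) (94, 27) (0, 27)]
2. ⊥bis P0·P1 via (43.08,14.795): [(45.8522, 0) (94, 0) (94, 27) (40.7931, 27)]  |A|=1368.2885
3. ⊥bis P0·P2 via (66.615,21.415): [(44.1395, 9.1404) (45.8522, 0) (94, 0) (94, 27) (76.8414, 27)]  |A|=1046.3837
4. ⊥bis P0·P3 via (37.355,14.74): [(44.1395, 9.1404) (45.8522, 0) (94, 0) (94, 27) (76.8414, 27)]  |A|=1046.3837
5. ⊥bis P0·P4 via (53.67,21.205): [(52.7272, 13.8304) (50.959, 0) (94, 0) (94, 27) (76.8414, 27)]  |A|=967.8062
6. ⊥bis P0·P5 via (48.83,10.4): [(52.7272, 13.8304) (51.5578, 4.684) (53.7931, 0) (94, 0) (94, 27) (76.8414, 27)]  |A|=961.1685
7. canonical 6-gon: [(52.7272, 13.8304) (51.5578, 4.684) (53.7931, 0) (94, 0) (94, 27) (76.8414, 27)]
8. shoelace: 961.1685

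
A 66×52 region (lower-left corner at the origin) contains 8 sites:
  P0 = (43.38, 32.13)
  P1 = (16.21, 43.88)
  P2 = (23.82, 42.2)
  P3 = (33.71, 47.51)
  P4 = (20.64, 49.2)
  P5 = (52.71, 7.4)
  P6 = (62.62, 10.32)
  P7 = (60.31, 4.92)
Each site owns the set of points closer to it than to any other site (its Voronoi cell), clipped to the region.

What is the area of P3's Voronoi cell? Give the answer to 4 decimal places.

1. box [0,66]×[0,52]: [(0, 0) (66, 0) (66, 52) (0, 52)]
2. ⊥bis P3·P0 via (38.545,39.82): [(0, 15.5853) (57.9171, 52) (0, 52)]  |A|=1054.5181
3. ⊥bis P3·P1 via (24.96,45.695): [(27.6054, 32.9418) (57.9171, 52) (23.6522, 52)]  |A|=326.5136
4. ⊥bis P3·P2 via (28.765,44.855): [(33.2543, 36.4935) (57.9171, 52) (24.9288, 52)]  |A|=255.7659
5. ⊥bis P3·P4 via (27.175,48.355): [(27.1189, 47.9209) (33.2543, 36.4935) (57.9171, 52) (27.6463, 52)]  |A|=250.2235
6. ⊥bis P3·P5 via (43.21,27.455): [(27.1189, 47.9209) (33.2543, 36.4935) (57.9171, 52) (27.6463, 52)]  |A|=250.2235
7. ⊥bis P3·P6 via (48.165,28.915): [(27.1189, 47.9209) (33.2543, 36.4935) (57.9171, 52) (27.6463, 52)]  |A|=250.2235
8. ⊥bis P3·P7 via (47.01,26.215): [(27.1189, 47.9209) (33.2543, 36.4935) (57.9171, 52) (27.6463, 52)]  |A|=250.2235
9. canonical 4-gon: [(27.1189, 47.9209) (33.2543, 36.4935) (57.9171, 52) (27.6463, 52)]
10. shoelace: 250.2235

Area of P3's cell: 250.2235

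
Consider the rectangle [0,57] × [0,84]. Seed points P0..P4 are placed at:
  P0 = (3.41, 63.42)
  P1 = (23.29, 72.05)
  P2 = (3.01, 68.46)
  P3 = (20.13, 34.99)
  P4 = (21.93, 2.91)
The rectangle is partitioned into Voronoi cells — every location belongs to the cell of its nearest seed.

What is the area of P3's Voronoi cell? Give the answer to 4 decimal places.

1. box [0,57]×[0,84]: [(0, 0) (57, 0) (57, 84) (0, 84)]
2. ⊥bis P3·P0 via (11.77,49.205): [(0, 42.2829) (0, 0) (57, 0) (57, 75.8053)]  |A|=3365.5137
3. ⊥bis P3·P1 via (21.71,53.52): [(19.4366, 53.7138) (0, 42.2829) (0, 0) (57, 0) (57, 50.5109)]  |A|=2890.4435
4. ⊥bis P3·P2 via (11.57,51.725): [(19.4366, 53.7138) (0, 42.2829) (0, 0) (57, 0) (57, 50.5109)]  |A|=2890.4435
5. ⊥bis P3·P4 via (21.03,18.95): [(19.4366, 53.7138) (0, 42.2829) (0, 17.77) (57, 20.9683) (57, 50.5109)]  |A|=1786.4026
6. canonical 5-gon: [(19.4366, 53.7138) (0, 42.2829) (0, 17.77) (57, 20.9683) (57, 50.5109)]
7. shoelace: 1786.4026

Area of P3's cell: 1786.4026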